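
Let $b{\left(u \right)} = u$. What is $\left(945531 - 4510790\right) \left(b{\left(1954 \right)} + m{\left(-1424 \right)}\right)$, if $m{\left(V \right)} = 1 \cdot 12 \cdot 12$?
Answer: $-7479913382$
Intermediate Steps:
$m{\left(V \right)} = 144$ ($m{\left(V \right)} = 12 \cdot 12 = 144$)
$\left(945531 - 4510790\right) \left(b{\left(1954 \right)} + m{\left(-1424 \right)}\right) = \left(945531 - 4510790\right) \left(1954 + 144\right) = \left(-3565259\right) 2098 = -7479913382$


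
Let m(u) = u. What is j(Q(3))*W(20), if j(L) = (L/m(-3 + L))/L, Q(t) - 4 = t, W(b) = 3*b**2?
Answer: 300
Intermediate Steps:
Q(t) = 4 + t
j(L) = 1/(-3 + L) (j(L) = (L/(-3 + L))/L = 1/(-3 + L))
j(Q(3))*W(20) = (3*20**2)/(-3 + (4 + 3)) = (3*400)/(-3 + 7) = 1200/4 = (1/4)*1200 = 300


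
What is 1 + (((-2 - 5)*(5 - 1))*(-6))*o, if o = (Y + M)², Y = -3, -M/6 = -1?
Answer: 1513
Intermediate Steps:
M = 6 (M = -6*(-1) = 6)
o = 9 (o = (-3 + 6)² = 3² = 9)
1 + (((-2 - 5)*(5 - 1))*(-6))*o = 1 + (((-2 - 5)*(5 - 1))*(-6))*9 = 1 + (-7*4*(-6))*9 = 1 - 28*(-6)*9 = 1 + 168*9 = 1 + 1512 = 1513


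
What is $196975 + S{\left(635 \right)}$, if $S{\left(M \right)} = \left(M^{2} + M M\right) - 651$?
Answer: $1002774$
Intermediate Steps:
$S{\left(M \right)} = -651 + 2 M^{2}$ ($S{\left(M \right)} = \left(M^{2} + M^{2}\right) - 651 = 2 M^{2} - 651 = -651 + 2 M^{2}$)
$196975 + S{\left(635 \right)} = 196975 - \left(651 - 2 \cdot 635^{2}\right) = 196975 + \left(-651 + 2 \cdot 403225\right) = 196975 + \left(-651 + 806450\right) = 196975 + 805799 = 1002774$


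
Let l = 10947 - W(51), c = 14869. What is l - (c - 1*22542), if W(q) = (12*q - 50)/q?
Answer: 949058/51 ≈ 18609.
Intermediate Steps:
W(q) = (-50 + 12*q)/q
l = 557735/51 (l = 10947 - (12 - 50/51) = 10947 - 1*562/51 = 10947 - 562/51 = 557735/51 ≈ 10936.)
l - (c - 1*22542) = 557735/51 - (14869 - 1*22542) = 557735/51 - (14869 - 22542) = 557735/51 - 1*(-7673) = 557735/51 + 7673 = 949058/51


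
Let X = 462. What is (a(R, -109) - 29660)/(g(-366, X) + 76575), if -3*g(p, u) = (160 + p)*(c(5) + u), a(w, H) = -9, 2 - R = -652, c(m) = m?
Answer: -89007/325927 ≈ -0.27309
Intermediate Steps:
R = 654 (R = 2 - 1*(-652) = 2 + 652 = 654)
g(p, u) = -(5 + u)*(160 + p)/3 (g(p, u) = -(160 + p)*(5 + u)/3 = -(5 + u)*(160 + p)/3)
(a(R, -109) - 29660)/(g(-366, X) + 76575) = (-9 - 29660)/((-800/3 - 160/3*462 - 5/3*(-366) - 1/3*(-366)*462) + 76575) = -29669/((-800/3 - 24640 + 610 + 56364) + 76575) = -29669/(96202/3 + 76575) = -29669/325927/3 = -29669*3/325927 = -89007/325927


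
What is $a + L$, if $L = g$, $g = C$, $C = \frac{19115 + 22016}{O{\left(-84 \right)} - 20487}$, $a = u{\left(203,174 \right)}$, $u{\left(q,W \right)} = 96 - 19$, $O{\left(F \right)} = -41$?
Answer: $\frac{1539525}{20528} \approx 74.996$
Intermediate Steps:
$u{\left(q,W \right)} = 77$ ($u{\left(q,W \right)} = 96 - 19 = 77$)
$a = 77$
$C = - \frac{41131}{20528}$ ($C = \frac{19115 + 22016}{-41 - 20487} = \frac{41131}{-20528} = 41131 \left(- \frac{1}{20528}\right) = - \frac{41131}{20528} \approx -2.0037$)
$g = - \frac{41131}{20528} \approx -2.0037$
$L = - \frac{41131}{20528} \approx -2.0037$
$a + L = 77 - \frac{41131}{20528} = \frac{1539525}{20528}$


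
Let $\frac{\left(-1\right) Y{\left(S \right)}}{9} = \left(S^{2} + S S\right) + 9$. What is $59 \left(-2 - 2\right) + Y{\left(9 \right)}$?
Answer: $-1775$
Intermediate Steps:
$Y{\left(S \right)} = -81 - 18 S^{2}$ ($Y{\left(S \right)} = - 9 \left(\left(S^{2} + S S\right) + 9\right) = - 9 \left(\left(S^{2} + S^{2}\right) + 9\right) = - 9 \left(2 S^{2} + 9\right) = - 9 \left(9 + 2 S^{2}\right) = -81 - 18 S^{2}$)
$59 \left(-2 - 2\right) + Y{\left(9 \right)} = 59 \left(-2 - 2\right) - \left(81 + 18 \cdot 9^{2}\right) = 59 \left(-2 - 2\right) - 1539 = 59 \left(-4\right) - 1539 = -236 - 1539 = -1775$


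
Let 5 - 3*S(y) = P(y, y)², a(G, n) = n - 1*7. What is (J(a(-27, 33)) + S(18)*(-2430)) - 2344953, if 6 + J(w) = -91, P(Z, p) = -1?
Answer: -2348290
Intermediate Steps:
a(G, n) = -7 + n (a(G, n) = n - 7 = -7 + n)
J(w) = -97 (J(w) = -6 - 91 = -97)
S(y) = 4/3 (S(y) = 5/3 - ⅓*(-1)² = 5/3 - ⅓*1 = 5/3 - ⅓ = 4/3)
(J(a(-27, 33)) + S(18)*(-2430)) - 2344953 = (-97 + (4/3)*(-2430)) - 2344953 = (-97 - 3240) - 2344953 = -3337 - 2344953 = -2348290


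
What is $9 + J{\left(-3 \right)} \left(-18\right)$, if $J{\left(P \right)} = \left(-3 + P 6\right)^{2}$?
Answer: $-7929$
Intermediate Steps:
$J{\left(P \right)} = \left(-3 + 6 P\right)^{2}$
$9 + J{\left(-3 \right)} \left(-18\right) = 9 + 9 \left(-1 + 2 \left(-3\right)\right)^{2} \left(-18\right) = 9 + 9 \left(-1 - 6\right)^{2} \left(-18\right) = 9 + 9 \left(-7\right)^{2} \left(-18\right) = 9 + 9 \cdot 49 \left(-18\right) = 9 + 441 \left(-18\right) = 9 - 7938 = -7929$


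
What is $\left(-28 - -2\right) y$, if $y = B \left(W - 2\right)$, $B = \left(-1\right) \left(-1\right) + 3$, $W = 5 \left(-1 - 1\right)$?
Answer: $1248$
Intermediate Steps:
$W = -10$ ($W = 5 \left(-2\right) = -10$)
$B = 4$ ($B = 1 + 3 = 4$)
$y = -48$ ($y = 4 \left(-10 - 2\right) = 4 \left(-12\right) = -48$)
$\left(-28 - -2\right) y = \left(-28 - -2\right) \left(-48\right) = \left(-28 + 2\right) \left(-48\right) = \left(-26\right) \left(-48\right) = 1248$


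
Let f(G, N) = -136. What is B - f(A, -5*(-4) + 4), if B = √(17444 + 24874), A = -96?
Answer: 136 + 3*√4702 ≈ 341.71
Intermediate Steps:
B = 3*√4702 (B = √42318 = 3*√4702 ≈ 205.71)
B - f(A, -5*(-4) + 4) = 3*√4702 - 1*(-136) = 3*√4702 + 136 = 136 + 3*√4702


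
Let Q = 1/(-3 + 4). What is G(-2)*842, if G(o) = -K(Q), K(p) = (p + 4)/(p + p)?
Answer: -2105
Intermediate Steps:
Q = 1 (Q = 1/1 = 1)
K(p) = (4 + p)/(2*p) (K(p) = (4 + p)/((2*p)) = (4 + p)*(1/(2*p)) = (4 + p)/(2*p))
G(o) = -5/2 (G(o) = -(4 + 1)/(2*1) = -5/2)
G(-2)*842 = -5/2*842 = -2105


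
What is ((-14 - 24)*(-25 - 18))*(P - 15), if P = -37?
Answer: -84968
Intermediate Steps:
((-14 - 24)*(-25 - 18))*(P - 15) = ((-14 - 24)*(-25 - 18))*(-37 - 15) = -38*(-43)*(-52) = 1634*(-52) = -84968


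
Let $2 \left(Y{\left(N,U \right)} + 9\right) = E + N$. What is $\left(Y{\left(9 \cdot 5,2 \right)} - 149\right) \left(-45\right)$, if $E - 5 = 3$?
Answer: $\frac{11835}{2} \approx 5917.5$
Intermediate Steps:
$E = 8$ ($E = 5 + 3 = 8$)
$Y{\left(N,U \right)} = -5 + \frac{N}{2}$ ($Y{\left(N,U \right)} = -9 + \frac{8 + N}{2} = -9 + \left(4 + \frac{N}{2}\right) = -5 + \frac{N}{2}$)
$\left(Y{\left(9 \cdot 5,2 \right)} - 149\right) \left(-45\right) = \left(\left(-5 + \frac{9 \cdot 5}{2}\right) - 149\right) \left(-45\right) = \left(\left(-5 + \frac{1}{2} \cdot 45\right) - 149\right) \left(-45\right) = \left(\left(-5 + \frac{45}{2}\right) - 149\right) \left(-45\right) = \left(\frac{35}{2} - 149\right) \left(-45\right) = \left(- \frac{263}{2}\right) \left(-45\right) = \frac{11835}{2}$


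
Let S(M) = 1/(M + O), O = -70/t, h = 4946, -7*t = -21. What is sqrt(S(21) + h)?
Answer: sqrt(242333)/7 ≈ 70.325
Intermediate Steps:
t = 3 (t = -1/7*(-21) = 3)
O = -70/3 ≈ -23.333
S(M) = 1/(-70/3 + M) (S(M) = 1/(M - 70/3) = 1/(-70/3 + M))
sqrt(S(21) + h) = sqrt(3/(-70 + 3*21) + 4946) = sqrt(3/(-70 + 63) + 4946) = sqrt(3/(-7) + 4946) = sqrt(3*(-1/7) + 4946) = sqrt(-3/7 + 4946) = sqrt(34619/7) = sqrt(242333)/7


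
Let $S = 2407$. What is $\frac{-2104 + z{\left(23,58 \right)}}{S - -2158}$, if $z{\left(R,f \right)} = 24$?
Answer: $- \frac{416}{913} \approx -0.45564$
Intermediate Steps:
$\frac{-2104 + z{\left(23,58 \right)}}{S - -2158} = \frac{-2104 + 24}{2407 - -2158} = - \frac{2080}{2407 + 2158} = - \frac{2080}{4565} = \left(-2080\right) \frac{1}{4565} = - \frac{416}{913}$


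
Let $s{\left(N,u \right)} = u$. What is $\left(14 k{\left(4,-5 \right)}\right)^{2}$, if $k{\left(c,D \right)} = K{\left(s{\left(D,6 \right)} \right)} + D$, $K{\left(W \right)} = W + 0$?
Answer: $196$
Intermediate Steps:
$K{\left(W \right)} = W$
$k{\left(c,D \right)} = 6 + D$
$\left(14 k{\left(4,-5 \right)}\right)^{2} = \left(14 \left(6 - 5\right)\right)^{2} = \left(14 \cdot 1\right)^{2} = 14^{2} = 196$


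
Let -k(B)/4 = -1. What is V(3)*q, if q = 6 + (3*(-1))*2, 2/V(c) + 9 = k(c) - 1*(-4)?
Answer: 0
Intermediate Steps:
k(B) = 4 (k(B) = -4*(-1) = 4)
V(c) = -2 (V(c) = 2/(-9 + (4 - 1*(-4))) = 2/(-9 + (4 + 4)) = 2/(-9 + 8) = 2/(-1) = 2*(-1) = -2)
q = 0 (q = 6 - 3*2 = 6 - 6 = 0)
V(3)*q = -2*0 = 0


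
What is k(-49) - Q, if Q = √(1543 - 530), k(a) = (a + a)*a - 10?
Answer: 4792 - √1013 ≈ 4760.2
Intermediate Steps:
k(a) = -10 + 2*a² (k(a) = (2*a)*a - 10 = 2*a² - 10 = -10 + 2*a²)
Q = √1013 ≈ 31.828
k(-49) - Q = (-10 + 2*(-49)²) - √1013 = (-10 + 2*2401) - √1013 = (-10 + 4802) - √1013 = 4792 - √1013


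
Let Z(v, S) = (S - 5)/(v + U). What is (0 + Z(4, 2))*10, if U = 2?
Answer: -5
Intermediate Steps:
Z(v, S) = (-5 + S)/(2 + v) (Z(v, S) = (S - 5)/(v + 2) = (-5 + S)/(2 + v))
(0 + Z(4, 2))*10 = (0 + (-5 + 2)/(2 + 4))*10 = (0 - 3/6)*10 = (0 + (1/6)*(-3))*10 = (0 - 1/2)*10 = -1/2*10 = -5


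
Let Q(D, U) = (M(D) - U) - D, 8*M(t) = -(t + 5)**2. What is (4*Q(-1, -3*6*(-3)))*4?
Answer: -880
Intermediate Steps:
M(t) = -(5 + t)**2/8 (M(t) = (-(t + 5)**2)/8 = (-(5 + t)**2)/8 = -(5 + t)**2/8)
Q(D, U) = -D - U - (5 + D)**2/8 (Q(D, U) = (-(5 + D)**2/8 - U) - D = (-U - (5 + D)**2/8) - D = -D - U - (5 + D)**2/8)
(4*Q(-1, -3*6*(-3)))*4 = (4*(-1*(-1) - (-3*6)*(-3) - (5 - 1)**2/8))*4 = (4*(1 - (-18)*(-3) - 1/8*4**2))*4 = (4*(1 - 1*54 - 1/8*16))*4 = (4*(1 - 54 - 2))*4 = (4*(-55))*4 = -220*4 = -880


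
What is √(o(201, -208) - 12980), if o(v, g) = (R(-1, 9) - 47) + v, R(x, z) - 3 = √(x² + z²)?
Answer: √(-12823 + √82) ≈ 113.2*I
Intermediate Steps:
R(x, z) = 3 + √(x² + z²)
o(v, g) = -44 + v + √82 (o(v, g) = ((3 + √((-1)² + 9²)) - 47) + v = ((3 + √(1 + 81)) - 47) + v = ((3 + √82) - 47) + v = (-44 + √82) + v = -44 + v + √82)
√(o(201, -208) - 12980) = √((-44 + 201 + √82) - 12980) = √((157 + √82) - 12980) = √(-12823 + √82)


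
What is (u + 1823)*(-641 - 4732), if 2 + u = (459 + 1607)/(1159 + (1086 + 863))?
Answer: -5070082797/518 ≈ -9.7878e+6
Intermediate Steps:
u = -2075/1554 (u = -2 + (459 + 1607)/(1159 + (1086 + 863)) = -2 + 2066/(1159 + 1949) = -2 + 2066/3108 = -2 + 2066*(1/3108) = -2 + 1033/1554 = -2075/1554 ≈ -1.3353)
(u + 1823)*(-641 - 4732) = (-2075/1554 + 1823)*(-641 - 4732) = (2830867/1554)*(-5373) = -5070082797/518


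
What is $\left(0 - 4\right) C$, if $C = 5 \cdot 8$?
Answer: $-160$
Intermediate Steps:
$C = 40$
$\left(0 - 4\right) C = \left(0 - 4\right) 40 = \left(-4\right) 40 = -160$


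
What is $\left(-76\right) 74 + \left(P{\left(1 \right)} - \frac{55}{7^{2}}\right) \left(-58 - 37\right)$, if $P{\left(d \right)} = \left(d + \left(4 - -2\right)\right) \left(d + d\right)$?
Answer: $- \frac{335521}{49} \approx -6847.4$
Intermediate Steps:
$P{\left(d \right)} = 2 d \left(6 + d\right)$ ($P{\left(d \right)} = \left(d + \left(4 + 2\right)\right) 2 d = \left(d + 6\right) 2 d = \left(6 + d\right) 2 d = 2 d \left(6 + d\right)$)
$\left(-76\right) 74 + \left(P{\left(1 \right)} - \frac{55}{7^{2}}\right) \left(-58 - 37\right) = \left(-76\right) 74 + \left(2 \cdot 1 \left(6 + 1\right) - \frac{55}{7^{2}}\right) \left(-58 - 37\right) = -5624 + \left(2 \cdot 1 \cdot 7 - \frac{55}{49}\right) \left(-95\right) = -5624 + \left(14 - \frac{55}{49}\right) \left(-95\right) = -5624 + \frac{631}{49} \left(-95\right) = -5624 - \frac{59945}{49} = - \frac{335521}{49}$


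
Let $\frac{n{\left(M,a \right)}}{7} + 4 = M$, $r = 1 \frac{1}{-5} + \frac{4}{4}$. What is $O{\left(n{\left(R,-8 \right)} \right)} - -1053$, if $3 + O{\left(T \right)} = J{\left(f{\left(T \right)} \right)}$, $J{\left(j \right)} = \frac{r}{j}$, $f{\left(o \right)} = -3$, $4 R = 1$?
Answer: $\frac{15746}{15} \approx 1049.7$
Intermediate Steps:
$R = \frac{1}{4}$ ($R = \frac{1}{4} \cdot 1 = \frac{1}{4} \approx 0.25$)
$r = \frac{4}{5}$ ($r = 1 \left(- \frac{1}{5}\right) + 4 \cdot \frac{1}{4} = - \frac{1}{5} + 1 = \frac{4}{5} \approx 0.8$)
$n{\left(M,a \right)} = -28 + 7 M$
$J{\left(j \right)} = \frac{4}{5 j}$
$O{\left(T \right)} = - \frac{49}{15}$ ($O{\left(T \right)} = -3 + \frac{4}{5 \left(-3\right)} = -3 + \frac{4}{5} \left(- \frac{1}{3}\right) = -3 - \frac{4}{15} = - \frac{49}{15}$)
$O{\left(n{\left(R,-8 \right)} \right)} - -1053 = - \frac{49}{15} - -1053 = - \frac{49}{15} + 1053 = \frac{15746}{15}$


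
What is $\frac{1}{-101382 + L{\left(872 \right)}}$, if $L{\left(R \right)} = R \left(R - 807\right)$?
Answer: $- \frac{1}{44702} \approx -2.237 \cdot 10^{-5}$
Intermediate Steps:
$L{\left(R \right)} = R \left(-807 + R\right)$
$\frac{1}{-101382 + L{\left(872 \right)}} = \frac{1}{-101382 + 872 \left(-807 + 872\right)} = \frac{1}{-101382 + 872 \cdot 65} = \frac{1}{-101382 + 56680} = \frac{1}{-44702} = - \frac{1}{44702}$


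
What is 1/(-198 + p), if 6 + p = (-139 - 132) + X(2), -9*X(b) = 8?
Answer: -9/4283 ≈ -0.0021013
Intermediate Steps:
X(b) = -8/9 (X(b) = -1/9*8 = -8/9)
p = -2501/9 (p = -6 + ((-139 - 132) - 8/9) = -6 + (-271 - 8/9) = -6 - 2447/9 = -2501/9 ≈ -277.89)
1/(-198 + p) = 1/(-198 - 2501/9) = 1/(-4283/9) = -9/4283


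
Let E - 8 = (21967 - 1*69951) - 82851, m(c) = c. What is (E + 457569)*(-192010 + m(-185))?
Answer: -62798178690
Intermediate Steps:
E = -130827 (E = 8 + ((21967 - 1*69951) - 82851) = 8 + ((21967 - 69951) - 82851) = 8 + (-47984 - 82851) = 8 - 130835 = -130827)
(E + 457569)*(-192010 + m(-185)) = (-130827 + 457569)*(-192010 - 185) = 326742*(-192195) = -62798178690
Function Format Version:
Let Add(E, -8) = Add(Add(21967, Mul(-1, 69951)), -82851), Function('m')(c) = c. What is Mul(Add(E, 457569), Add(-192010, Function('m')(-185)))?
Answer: -62798178690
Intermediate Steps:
E = -130827 (E = Add(8, Add(Add(21967, Mul(-1, 69951)), -82851)) = Add(8, Add(Add(21967, -69951), -82851)) = Add(8, Add(-47984, -82851)) = Add(8, -130835) = -130827)
Mul(Add(E, 457569), Add(-192010, Function('m')(-185))) = Mul(Add(-130827, 457569), Add(-192010, -185)) = Mul(326742, -192195) = -62798178690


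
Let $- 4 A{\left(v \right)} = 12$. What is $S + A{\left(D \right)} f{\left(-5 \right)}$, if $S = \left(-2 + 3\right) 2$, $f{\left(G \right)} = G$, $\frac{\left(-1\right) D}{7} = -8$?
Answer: $17$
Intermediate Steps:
$D = 56$ ($D = \left(-7\right) \left(-8\right) = 56$)
$A{\left(v \right)} = -3$ ($A{\left(v \right)} = \left(- \frac{1}{4}\right) 12 = -3$)
$S = 2$ ($S = 1 \cdot 2 = 2$)
$S + A{\left(D \right)} f{\left(-5 \right)} = 2 - -15 = 2 + 15 = 17$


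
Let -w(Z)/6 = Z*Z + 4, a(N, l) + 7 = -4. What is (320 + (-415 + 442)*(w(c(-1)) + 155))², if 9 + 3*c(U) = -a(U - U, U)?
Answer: 14326225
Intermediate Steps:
a(N, l) = -11 (a(N, l) = -7 - 4 = -11)
c(U) = ⅔ (c(U) = -3 + (-1*(-11))/3 = -3 + (⅓)*11 = -3 + 11/3 = ⅔)
w(Z) = -24 - 6*Z² (w(Z) = -6*(Z*Z + 4) = -6*(Z² + 4) = -6*(4 + Z²) = -24 - 6*Z²)
(320 + (-415 + 442)*(w(c(-1)) + 155))² = (320 + (-415 + 442)*((-24 - 6*(⅔)²) + 155))² = (320 + 27*((-24 - 6*4/9) + 155))² = (320 + 27*((-24 - 8/3) + 155))² = (320 + 27*(-80/3 + 155))² = (320 + 27*(385/3))² = (320 + 3465)² = 3785² = 14326225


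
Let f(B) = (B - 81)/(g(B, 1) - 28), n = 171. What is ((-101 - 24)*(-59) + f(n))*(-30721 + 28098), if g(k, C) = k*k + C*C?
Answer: -31396339490/1623 ≈ -1.9345e+7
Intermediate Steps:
g(k, C) = C² + k² (g(k, C) = k² + C² = C² + k²)
f(B) = (-81 + B)/(-27 + B²) (f(B) = (B - 81)/((1² + B²) - 28) = (-81 + B)/((1 + B²) - 28) = (-81 + B)/(-27 + B²))
((-101 - 24)*(-59) + f(n))*(-30721 + 28098) = ((-101 - 24)*(-59) + (-81 + 171)/(-27 + 171²))*(-30721 + 28098) = (-125*(-59) + 90/(-27 + 29241))*(-2623) = (7375 + 90/29214)*(-2623) = (7375 + (1/29214)*90)*(-2623) = (7375 + 5/1623)*(-2623) = (11969630/1623)*(-2623) = -31396339490/1623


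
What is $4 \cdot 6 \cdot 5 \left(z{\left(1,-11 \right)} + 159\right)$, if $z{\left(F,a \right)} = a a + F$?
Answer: $33720$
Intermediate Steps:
$z{\left(F,a \right)} = F + a^{2}$ ($z{\left(F,a \right)} = a^{2} + F = F + a^{2}$)
$4 \cdot 6 \cdot 5 \left(z{\left(1,-11 \right)} + 159\right) = 4 \cdot 6 \cdot 5 \left(\left(1 + \left(-11\right)^{2}\right) + 159\right) = 24 \cdot 5 \left(\left(1 + 121\right) + 159\right) = 120 \left(122 + 159\right) = 120 \cdot 281 = 33720$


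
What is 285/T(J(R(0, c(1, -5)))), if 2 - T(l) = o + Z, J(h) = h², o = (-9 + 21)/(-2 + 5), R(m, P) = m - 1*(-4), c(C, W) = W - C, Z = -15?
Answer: 285/13 ≈ 21.923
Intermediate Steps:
R(m, P) = 4 + m (R(m, P) = m + 4 = 4 + m)
o = 4 (o = 12/3 = 12*(⅓) = 4)
T(l) = 13 (T(l) = 2 - (4 - 15) = 2 - 1*(-11) = 2 + 11 = 13)
285/T(J(R(0, c(1, -5)))) = 285/13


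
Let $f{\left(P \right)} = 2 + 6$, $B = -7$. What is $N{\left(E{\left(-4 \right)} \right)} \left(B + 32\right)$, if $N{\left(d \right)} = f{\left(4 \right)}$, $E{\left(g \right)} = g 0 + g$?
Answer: $200$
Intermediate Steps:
$E{\left(g \right)} = g$ ($E{\left(g \right)} = 0 + g = g$)
$f{\left(P \right)} = 8$
$N{\left(d \right)} = 8$
$N{\left(E{\left(-4 \right)} \right)} \left(B + 32\right) = 8 \left(-7 + 32\right) = 8 \cdot 25 = 200$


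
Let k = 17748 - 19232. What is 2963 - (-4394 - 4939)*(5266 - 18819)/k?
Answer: 130887241/1484 ≈ 88199.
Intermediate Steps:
k = -1484
2963 - (-4394 - 4939)*(5266 - 18819)/k = 2963 - (-4394 - 4939)*(5266 - 18819)/(-1484) = 2963 - (-9333*(-13553))*(-1)/1484 = 2963 - 126490149*(-1)/1484 = 2963 - 1*(-126490149/1484) = 2963 + 126490149/1484 = 130887241/1484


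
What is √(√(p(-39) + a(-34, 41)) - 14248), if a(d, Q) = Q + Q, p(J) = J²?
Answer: √(-14248 + √1603) ≈ 119.2*I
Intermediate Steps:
a(d, Q) = 2*Q
√(√(p(-39) + a(-34, 41)) - 14248) = √(√((-39)² + 2*41) - 14248) = √(√(1521 + 82) - 14248) = √(√1603 - 14248) = √(-14248 + √1603)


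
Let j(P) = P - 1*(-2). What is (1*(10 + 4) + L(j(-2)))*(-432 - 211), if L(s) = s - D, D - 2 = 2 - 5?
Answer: -9645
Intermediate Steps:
D = -1 (D = 2 + (2 - 5) = 2 - 3 = -1)
j(P) = 2 + P (j(P) = P + 2 = 2 + P)
L(s) = 1 + s (L(s) = s - 1*(-1) = s + 1 = 1 + s)
(1*(10 + 4) + L(j(-2)))*(-432 - 211) = (1*(10 + 4) + (1 + (2 - 2)))*(-432 - 211) = (1*14 + (1 + 0))*(-643) = (14 + 1)*(-643) = 15*(-643) = -9645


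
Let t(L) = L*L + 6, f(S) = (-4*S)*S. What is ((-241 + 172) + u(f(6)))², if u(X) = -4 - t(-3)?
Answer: 7744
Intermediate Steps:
f(S) = -4*S²
t(L) = 6 + L² (t(L) = L² + 6 = 6 + L²)
u(X) = -19 (u(X) = -4 - (6 + (-3)²) = -4 - (6 + 9) = -4 - 1*15 = -4 - 15 = -19)
((-241 + 172) + u(f(6)))² = ((-241 + 172) - 19)² = (-69 - 19)² = (-88)² = 7744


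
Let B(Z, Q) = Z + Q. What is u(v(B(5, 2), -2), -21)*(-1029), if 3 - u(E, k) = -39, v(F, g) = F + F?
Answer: -43218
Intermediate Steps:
B(Z, Q) = Q + Z
v(F, g) = 2*F
u(E, k) = 42 (u(E, k) = 3 - 1*(-39) = 3 + 39 = 42)
u(v(B(5, 2), -2), -21)*(-1029) = 42*(-1029) = -43218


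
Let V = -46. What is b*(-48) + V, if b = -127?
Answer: 6050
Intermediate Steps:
b*(-48) + V = -127*(-48) - 46 = 6096 - 46 = 6050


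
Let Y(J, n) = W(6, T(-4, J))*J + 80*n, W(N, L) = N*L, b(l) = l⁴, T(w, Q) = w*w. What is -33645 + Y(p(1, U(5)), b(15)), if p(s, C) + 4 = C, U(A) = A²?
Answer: 4018371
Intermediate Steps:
T(w, Q) = w²
p(s, C) = -4 + C
W(N, L) = L*N
Y(J, n) = 80*n + 96*J (Y(J, n) = ((-4)²*6)*J + 80*n = (16*6)*J + 80*n = 96*J + 80*n = 80*n + 96*J)
-33645 + Y(p(1, U(5)), b(15)) = -33645 + (80*15⁴ + 96*(-4 + 5²)) = -33645 + (80*50625 + 96*(-4 + 25)) = -33645 + (4050000 + 96*21) = -33645 + (4050000 + 2016) = -33645 + 4052016 = 4018371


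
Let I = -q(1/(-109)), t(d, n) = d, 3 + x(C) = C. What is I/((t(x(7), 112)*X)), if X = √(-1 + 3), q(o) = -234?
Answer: 117*√2/4 ≈ 41.366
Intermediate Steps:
x(C) = -3 + C
X = √2 ≈ 1.4142
I = 234 (I = -1*(-234) = 234)
I/((t(x(7), 112)*X)) = 234/(((-3 + 7)*√2)) = 234/((4*√2)) = 234*(√2/8) = 117*√2/4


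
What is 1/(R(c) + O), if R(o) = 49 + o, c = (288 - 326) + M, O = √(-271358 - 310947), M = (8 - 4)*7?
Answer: 39/583826 - I*√582305/583826 ≈ 6.6801e-5 - 0.001307*I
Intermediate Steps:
M = 28 (M = 4*7 = 28)
O = I*√582305 (O = √(-582305) = I*√582305 ≈ 763.09*I)
c = -10 (c = (288 - 326) + 28 = -38 + 28 = -10)
1/(R(c) + O) = 1/((49 - 10) + I*√582305) = 1/(39 + I*√582305)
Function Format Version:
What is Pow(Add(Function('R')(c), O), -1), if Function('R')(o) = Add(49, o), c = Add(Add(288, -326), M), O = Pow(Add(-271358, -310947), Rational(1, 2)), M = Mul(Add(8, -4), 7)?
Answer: Add(Rational(39, 583826), Mul(Rational(-1, 583826), I, Pow(582305, Rational(1, 2)))) ≈ Add(6.6801e-5, Mul(-0.0013070, I))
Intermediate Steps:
M = 28 (M = Mul(4, 7) = 28)
O = Mul(I, Pow(582305, Rational(1, 2))) (O = Pow(-582305, Rational(1, 2)) = Mul(I, Pow(582305, Rational(1, 2))) ≈ Mul(763.09, I))
c = -10 (c = Add(Add(288, -326), 28) = Add(-38, 28) = -10)
Pow(Add(Function('R')(c), O), -1) = Pow(Add(Add(49, -10), Mul(I, Pow(582305, Rational(1, 2)))), -1) = Pow(Add(39, Mul(I, Pow(582305, Rational(1, 2)))), -1)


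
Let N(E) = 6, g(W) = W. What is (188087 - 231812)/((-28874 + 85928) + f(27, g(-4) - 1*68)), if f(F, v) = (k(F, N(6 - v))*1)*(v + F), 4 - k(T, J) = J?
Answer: -14575/19048 ≈ -0.76517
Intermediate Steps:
k(T, J) = 4 - J
f(F, v) = -2*F - 2*v (f(F, v) = ((4 - 1*6)*1)*(v + F) = ((4 - 6)*1)*(F + v) = (-2*1)*(F + v) = -2*(F + v) = -2*F - 2*v)
(188087 - 231812)/((-28874 + 85928) + f(27, g(-4) - 1*68)) = (188087 - 231812)/((-28874 + 85928) + (-2*27 - 2*(-4 - 1*68))) = -43725/(57054 + (-54 - 2*(-4 - 68))) = -43725/(57054 + (-54 - 2*(-72))) = -43725/(57054 + (-54 + 144)) = -43725/(57054 + 90) = -43725/57144 = -43725*1/57144 = -14575/19048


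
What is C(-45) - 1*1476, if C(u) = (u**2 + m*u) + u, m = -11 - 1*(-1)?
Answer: 954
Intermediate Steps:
m = -10 (m = -11 + 1 = -10)
C(u) = u**2 - 9*u (C(u) = (u**2 - 10*u) + u = u**2 - 9*u)
C(-45) - 1*1476 = -45*(-9 - 45) - 1*1476 = -45*(-54) - 1476 = 2430 - 1476 = 954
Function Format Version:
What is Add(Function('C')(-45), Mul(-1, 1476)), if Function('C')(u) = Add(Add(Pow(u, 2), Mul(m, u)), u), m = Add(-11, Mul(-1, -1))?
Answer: 954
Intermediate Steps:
m = -10 (m = Add(-11, 1) = -10)
Function('C')(u) = Add(Pow(u, 2), Mul(-9, u)) (Function('C')(u) = Add(Add(Pow(u, 2), Mul(-10, u)), u) = Add(Pow(u, 2), Mul(-9, u)))
Add(Function('C')(-45), Mul(-1, 1476)) = Add(Mul(-45, Add(-9, -45)), Mul(-1, 1476)) = Add(Mul(-45, -54), -1476) = Add(2430, -1476) = 954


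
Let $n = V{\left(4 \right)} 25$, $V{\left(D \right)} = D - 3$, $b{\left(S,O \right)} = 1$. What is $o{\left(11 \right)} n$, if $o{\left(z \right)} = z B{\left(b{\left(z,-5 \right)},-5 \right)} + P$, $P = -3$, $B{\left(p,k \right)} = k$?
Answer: $-1450$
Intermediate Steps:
$V{\left(D \right)} = -3 + D$ ($V{\left(D \right)} = D - 3 = -3 + D$)
$o{\left(z \right)} = -3 - 5 z$ ($o{\left(z \right)} = z \left(-5\right) - 3 = - 5 z - 3 = -3 - 5 z$)
$n = 25$ ($n = \left(-3 + 4\right) 25 = 1 \cdot 25 = 25$)
$o{\left(11 \right)} n = \left(-3 - 55\right) 25 = \left(-58\right) 25 = -1450$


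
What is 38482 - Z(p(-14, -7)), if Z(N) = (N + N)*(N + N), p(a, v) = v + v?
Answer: 37698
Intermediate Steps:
p(a, v) = 2*v
Z(N) = 4*N**2 (Z(N) = (2*N)*(2*N) = 4*N**2)
38482 - Z(p(-14, -7)) = 38482 - 4*(2*(-7))**2 = 38482 - 4*(-14)**2 = 38482 - 4*196 = 38482 - 1*784 = 38482 - 784 = 37698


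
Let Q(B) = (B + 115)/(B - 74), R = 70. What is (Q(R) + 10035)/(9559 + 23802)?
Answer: 39955/133444 ≈ 0.29941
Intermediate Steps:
Q(B) = (115 + B)/(-74 + B)
(Q(R) + 10035)/(9559 + 23802) = ((115 + 70)/(-74 + 70) + 10035)/(9559 + 23802) = (185/(-4) + 10035)/33361 = (-¼*185 + 10035)*(1/33361) = (-185/4 + 10035)*(1/33361) = (39955/4)*(1/33361) = 39955/133444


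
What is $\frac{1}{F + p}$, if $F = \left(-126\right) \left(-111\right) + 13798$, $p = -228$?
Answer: $\frac{1}{27556} \approx 3.629 \cdot 10^{-5}$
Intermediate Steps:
$F = 27784$ ($F = 13986 + 13798 = 27784$)
$\frac{1}{F + p} = \frac{1}{27784 - 228} = \frac{1}{27556}$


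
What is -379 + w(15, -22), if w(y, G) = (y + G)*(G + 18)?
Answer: -351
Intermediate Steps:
w(y, G) = (18 + G)*(G + y) (w(y, G) = (G + y)*(18 + G) = (18 + G)*(G + y))
-379 + w(15, -22) = -379 + ((-22)² + 18*(-22) + 18*15 - 22*15) = -379 + (484 - 396 + 270 - 330) = -379 + 28 = -351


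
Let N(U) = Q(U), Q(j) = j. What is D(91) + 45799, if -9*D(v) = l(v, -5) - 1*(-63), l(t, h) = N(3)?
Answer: 137375/3 ≈ 45792.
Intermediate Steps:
N(U) = U
l(t, h) = 3
D(v) = -22/3 (D(v) = -(3 - 1*(-63))/9 = -(3 + 63)/9 = -⅑*66 = -22/3)
D(91) + 45799 = -22/3 + 45799 = 137375/3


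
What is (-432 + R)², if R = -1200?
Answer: 2663424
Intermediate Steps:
(-432 + R)² = (-432 - 1200)² = (-1632)² = 2663424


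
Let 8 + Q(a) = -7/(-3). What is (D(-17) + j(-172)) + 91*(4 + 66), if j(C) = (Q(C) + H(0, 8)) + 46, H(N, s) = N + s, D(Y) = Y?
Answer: 19204/3 ≈ 6401.3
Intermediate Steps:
Q(a) = -17/3 (Q(a) = -8 - 7/(-3) = -8 - 7*(-⅓) = -8 + 7/3 = -17/3)
j(C) = 145/3 (j(C) = (-17/3 + (0 + 8)) + 46 = (-17/3 + 8) + 46 = 7/3 + 46 = 145/3)
(D(-17) + j(-172)) + 91*(4 + 66) = (-17 + 145/3) + 91*(4 + 66) = 94/3 + 91*70 = 94/3 + 6370 = 19204/3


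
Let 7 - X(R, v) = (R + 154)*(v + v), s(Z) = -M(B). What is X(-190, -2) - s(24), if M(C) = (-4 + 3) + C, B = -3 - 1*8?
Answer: -149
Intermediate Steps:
B = -11 (B = -3 - 8 = -11)
M(C) = -1 + C
s(Z) = 12 (s(Z) = -(-1 - 11) = -1*(-12) = 12)
X(R, v) = 7 - 2*v*(154 + R) (X(R, v) = 7 - (R + 154)*(v + v) = 7 - (154 + R)*2*v = 7 - 2*v*(154 + R))
X(-190, -2) - s(24) = (7 - 308*(-2) - 2*(-190)*(-2)) - 1*12 = (7 + 616 - 760) - 12 = -137 - 12 = -149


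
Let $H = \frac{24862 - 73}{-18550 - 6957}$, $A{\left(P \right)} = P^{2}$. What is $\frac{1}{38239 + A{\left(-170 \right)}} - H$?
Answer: $\frac{1664334178}{1712514473} \approx 0.97187$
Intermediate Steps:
$H = - \frac{24789}{25507}$ ($H = \frac{24789}{-25507} = 24789 \left(- \frac{1}{25507}\right) = - \frac{24789}{25507} \approx -0.97185$)
$\frac{1}{38239 + A{\left(-170 \right)}} - H = \frac{1}{38239 + \left(-170\right)^{2}} - - \frac{24789}{25507} = \frac{1}{38239 + 28900} + \frac{24789}{25507} = \frac{1}{67139} + \frac{24789}{25507} = \frac{1664334178}{1712514473}$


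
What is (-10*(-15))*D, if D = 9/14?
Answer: 675/7 ≈ 96.429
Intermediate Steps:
D = 9/14 (D = 9*(1/14) = 9/14 ≈ 0.64286)
(-10*(-15))*D = -10*(-15)*(9/14) = 150*(9/14) = 675/7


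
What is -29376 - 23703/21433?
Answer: -629639511/21433 ≈ -29377.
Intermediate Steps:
-29376 - 23703/21433 = -629639511/21433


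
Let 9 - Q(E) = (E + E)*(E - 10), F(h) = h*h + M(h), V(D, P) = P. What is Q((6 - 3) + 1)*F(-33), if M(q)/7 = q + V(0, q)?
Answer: 35739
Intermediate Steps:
M(q) = 14*q (M(q) = 7*(q + q) = 7*(2*q) = 14*q)
F(h) = h² + 14*h (F(h) = h*h + 14*h = h² + 14*h)
Q(E) = 9 - 2*E*(-10 + E) (Q(E) = 9 - (E + E)*(E - 10) = 9 - 2*E*(-10 + E))
Q((6 - 3) + 1)*F(-33) = (9 - 2*((6 - 3) + 1)² + 20*((6 - 3) + 1))*(-33*(14 - 33)) = (9 - 2*(3 + 1)² + 20*(3 + 1))*(-33*(-19)) = (9 - 2*4² + 20*4)*627 = (9 - 2*16 + 80)*627 = (9 - 32 + 80)*627 = 57*627 = 35739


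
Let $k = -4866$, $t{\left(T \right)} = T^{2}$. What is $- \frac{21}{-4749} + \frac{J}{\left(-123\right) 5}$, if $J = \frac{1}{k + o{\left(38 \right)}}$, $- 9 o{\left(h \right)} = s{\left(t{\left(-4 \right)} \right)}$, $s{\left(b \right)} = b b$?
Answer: $\frac{63216499}{14294885750} \approx 0.0044223$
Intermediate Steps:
$s{\left(b \right)} = b^{2}$
$o{\left(h \right)} = - \frac{256}{9}$ ($o{\left(h \right)} = - \frac{\left(\left(-4\right)^{2}\right)^{2}}{9} = - \frac{16^{2}}{9} = \left(- \frac{1}{9}\right) 256 = - \frac{256}{9}$)
$J = - \frac{9}{44050}$ ($J = \frac{1}{-4866 - \frac{256}{9}} = \frac{1}{- \frac{44050}{9}} = - \frac{9}{44050} \approx -0.00020431$)
$- \frac{21}{-4749} + \frac{J}{\left(-123\right) 5} = - \frac{21}{-4749} - \frac{9}{44050 \left(\left(-123\right) 5\right)} = \left(-21\right) \left(- \frac{1}{4749}\right) - \frac{9}{44050 \left(-615\right)} = \frac{7}{1583} - - \frac{3}{9030250} = \frac{7}{1583} + \frac{3}{9030250} = \frac{63216499}{14294885750}$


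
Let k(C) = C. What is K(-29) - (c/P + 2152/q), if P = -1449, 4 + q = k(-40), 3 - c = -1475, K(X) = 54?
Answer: 1656526/15939 ≈ 103.93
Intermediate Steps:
c = 1478 (c = 3 - 1*(-1475) = 3 + 1475 = 1478)
q = -44 (q = -4 - 40 = -44)
K(-29) - (c/P + 2152/q) = 54 - (1478/(-1449) + 2152/(-44)) = 54 - (1478*(-1/1449) + 2152*(-1/44)) = 54 - (-1478/1449 - 538/11) = 54 - 1*(-795820/15939) = 54 + 795820/15939 = 1656526/15939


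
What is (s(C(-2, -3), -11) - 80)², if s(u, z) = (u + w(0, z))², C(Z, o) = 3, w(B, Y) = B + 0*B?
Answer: 5041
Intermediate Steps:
w(B, Y) = B (w(B, Y) = B + 0 = B)
s(u, z) = u² (s(u, z) = (u + 0)² = u²)
(s(C(-2, -3), -11) - 80)² = (3² - 80)² = (9 - 80)² = (-71)² = 5041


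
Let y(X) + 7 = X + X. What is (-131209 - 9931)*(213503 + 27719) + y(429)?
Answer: -34046072229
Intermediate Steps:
y(X) = -7 + 2*X (y(X) = -7 + (X + X) = -7 + 2*X)
(-131209 - 9931)*(213503 + 27719) + y(429) = (-131209 - 9931)*(213503 + 27719) + (-7 + 2*429) = -141140*241222 + (-7 + 858) = -34046073080 + 851 = -34046072229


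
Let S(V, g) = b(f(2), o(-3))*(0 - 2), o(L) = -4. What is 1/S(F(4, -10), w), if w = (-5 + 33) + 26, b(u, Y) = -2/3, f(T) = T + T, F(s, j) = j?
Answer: ¾ ≈ 0.75000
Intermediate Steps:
f(T) = 2*T
b(u, Y) = -⅔ (b(u, Y) = -2*⅓ = -⅔)
w = 54 (w = 28 + 26 = 54)
S(V, g) = 4/3 (S(V, g) = -2*(0 - 2)/3 = -⅔*(-2) = 4/3)
1/S(F(4, -10), w) = 1/(4/3) = ¾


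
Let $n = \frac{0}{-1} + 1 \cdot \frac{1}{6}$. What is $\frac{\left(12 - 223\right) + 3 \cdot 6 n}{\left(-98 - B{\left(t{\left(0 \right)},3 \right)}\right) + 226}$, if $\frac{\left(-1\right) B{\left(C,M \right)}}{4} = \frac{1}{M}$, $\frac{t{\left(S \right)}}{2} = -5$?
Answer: $- \frac{156}{97} \approx -1.6082$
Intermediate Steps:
$t{\left(S \right)} = -10$ ($t{\left(S \right)} = 2 \left(-5\right) = -10$)
$B{\left(C,M \right)} = - \frac{4}{M}$
$n = \frac{1}{6}$ ($n = 0 \left(-1\right) + 1 \cdot \frac{1}{6} = 0 + \frac{1}{6} = \frac{1}{6} \approx 0.16667$)
$\frac{\left(12 - 223\right) + 3 \cdot 6 n}{\left(-98 - B{\left(t{\left(0 \right)},3 \right)}\right) + 226} = \frac{\left(12 - 223\right) + 3 \cdot 6 \cdot \frac{1}{6}}{\left(-98 - - \frac{4}{3}\right) + 226} = \frac{-211 + 18 \cdot \frac{1}{6}}{\left(-98 - \left(-4\right) \frac{1}{3}\right) + 226} = \frac{-211 + 3}{\left(-98 - - \frac{4}{3}\right) + 226} = - \frac{208}{\left(-98 + \frac{4}{3}\right) + 226} = - \frac{208}{- \frac{290}{3} + 226} = - \frac{208}{\frac{388}{3}} = \left(-208\right) \frac{3}{388} = - \frac{156}{97}$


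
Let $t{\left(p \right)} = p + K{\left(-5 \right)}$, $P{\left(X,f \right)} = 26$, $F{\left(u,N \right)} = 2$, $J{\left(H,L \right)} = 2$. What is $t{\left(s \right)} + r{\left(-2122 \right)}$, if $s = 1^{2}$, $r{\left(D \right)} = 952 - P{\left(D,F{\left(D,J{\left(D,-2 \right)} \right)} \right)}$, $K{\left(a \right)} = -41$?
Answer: $886$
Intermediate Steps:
$r{\left(D \right)} = 926$ ($r{\left(D \right)} = 952 - 26 = 926$)
$s = 1$
$t{\left(p \right)} = -41 + p$ ($t{\left(p \right)} = p - 41 = -41 + p$)
$t{\left(s \right)} + r{\left(-2122 \right)} = \left(-41 + 1\right) + 926 = -40 + 926 = 886$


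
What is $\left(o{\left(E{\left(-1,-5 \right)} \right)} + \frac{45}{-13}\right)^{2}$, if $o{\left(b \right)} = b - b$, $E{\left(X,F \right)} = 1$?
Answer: $\frac{2025}{169} \approx 11.982$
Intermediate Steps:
$o{\left(b \right)} = 0$
$\left(o{\left(E{\left(-1,-5 \right)} \right)} + \frac{45}{-13}\right)^{2} = \left(0 + \frac{45}{-13}\right)^{2} = \left(0 + 45 \left(- \frac{1}{13}\right)\right)^{2} = \left(0 - \frac{45}{13}\right)^{2} = \left(- \frac{45}{13}\right)^{2} = \frac{2025}{169}$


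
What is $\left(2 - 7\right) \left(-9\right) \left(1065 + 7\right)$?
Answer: $48240$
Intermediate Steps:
$\left(2 - 7\right) \left(-9\right) \left(1065 + 7\right) = \left(-5\right) \left(-9\right) 1072 = 45 \cdot 1072 = 48240$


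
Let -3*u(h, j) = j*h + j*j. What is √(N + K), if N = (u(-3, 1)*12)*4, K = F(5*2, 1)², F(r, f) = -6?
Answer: 2*√17 ≈ 8.2462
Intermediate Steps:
u(h, j) = -j²/3 - h*j/3 (u(h, j) = -(j*h + j*j)/3 = -(h*j + j²)/3 = -(j² + h*j)/3 = -j²/3 - h*j/3)
K = 36 (K = (-6)² = 36)
N = 32 (N = (-⅓*1*(-3 + 1)*12)*4 = (-⅓*1*(-2)*12)*4 = ((⅔)*12)*4 = 8*4 = 32)
√(N + K) = √(32 + 36) = √68 = 2*√17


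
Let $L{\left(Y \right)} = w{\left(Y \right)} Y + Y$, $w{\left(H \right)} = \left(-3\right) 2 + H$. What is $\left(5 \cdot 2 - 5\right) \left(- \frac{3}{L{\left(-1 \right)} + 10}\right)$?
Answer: $- \frac{15}{16} \approx -0.9375$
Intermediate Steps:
$w{\left(H \right)} = -6 + H$
$L{\left(Y \right)} = Y + Y \left(-6 + Y\right)$ ($L{\left(Y \right)} = \left(-6 + Y\right) Y + Y = Y \left(-6 + Y\right) + Y = Y + Y \left(-6 + Y\right)$)
$\left(5 \cdot 2 - 5\right) \left(- \frac{3}{L{\left(-1 \right)} + 10}\right) = \left(5 \cdot 2 - 5\right) \left(- \frac{3}{- (-5 - 1) + 10}\right) = \left(10 - 5\right) \left(- \frac{3}{\left(-1\right) \left(-6\right) + 10}\right) = 5 \left(- \frac{3}{6 + 10}\right) = 5 \left(- \frac{3}{16}\right) = - \frac{15}{16}$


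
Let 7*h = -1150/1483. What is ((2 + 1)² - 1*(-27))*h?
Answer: -41400/10381 ≈ -3.9881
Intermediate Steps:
h = -1150/10381 (h = (-1150/1483)/7 = (-1150*1/1483)/7 = (⅐)*(-1150/1483) = -1150/10381 ≈ -0.11078)
((2 + 1)² - 1*(-27))*h = ((2 + 1)² - 1*(-27))*(-1150/10381) = (3² + 27)*(-1150/10381) = (9 + 27)*(-1150/10381) = 36*(-1150/10381) = -41400/10381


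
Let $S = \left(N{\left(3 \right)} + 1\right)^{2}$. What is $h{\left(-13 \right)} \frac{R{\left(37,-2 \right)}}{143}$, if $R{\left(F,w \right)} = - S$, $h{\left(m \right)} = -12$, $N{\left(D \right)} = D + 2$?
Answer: $\frac{432}{143} \approx 3.021$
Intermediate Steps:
$N{\left(D \right)} = 2 + D$
$S = 36$ ($S = \left(\left(2 + 3\right) + 1\right)^{2} = \left(5 + 1\right)^{2} = 6^{2} = 36$)
$R{\left(F,w \right)} = -36$ ($R{\left(F,w \right)} = \left(-1\right) 36 = -36$)
$h{\left(-13 \right)} \frac{R{\left(37,-2 \right)}}{143} = - 12 \left(- \frac{36}{143}\right) = - 12 \left(\left(-36\right) \frac{1}{143}\right) = \left(-12\right) \left(- \frac{36}{143}\right) = \frac{432}{143}$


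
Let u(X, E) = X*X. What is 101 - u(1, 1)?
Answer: 100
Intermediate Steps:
u(X, E) = X²
101 - u(1, 1) = 101 - 1*1² = 101 - 1*1 = 101 - 1 = 100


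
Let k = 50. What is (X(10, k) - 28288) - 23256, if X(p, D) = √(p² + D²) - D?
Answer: -51594 + 10*√26 ≈ -51543.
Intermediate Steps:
X(p, D) = √(D² + p²) - D
(X(10, k) - 28288) - 23256 = ((√(50² + 10²) - 1*50) - 28288) - 23256 = ((√(2500 + 100) - 50) - 28288) - 23256 = ((√2600 - 50) - 28288) - 23256 = ((10*√26 - 50) - 28288) - 23256 = ((-50 + 10*√26) - 28288) - 23256 = (-28338 + 10*√26) - 23256 = -51594 + 10*√26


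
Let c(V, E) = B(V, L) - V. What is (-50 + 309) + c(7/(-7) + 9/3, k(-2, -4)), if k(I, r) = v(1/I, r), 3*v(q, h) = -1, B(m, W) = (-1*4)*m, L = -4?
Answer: 249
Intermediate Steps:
B(m, W) = -4*m
v(q, h) = -⅓ (v(q, h) = (⅓)*(-1) = -⅓)
k(I, r) = -⅓
c(V, E) = -5*V (c(V, E) = -4*V - V = -5*V)
(-50 + 309) + c(7/(-7) + 9/3, k(-2, -4)) = (-50 + 309) - 5*(7/(-7) + 9/3) = 259 - 5*(7*(-⅐) + 9*(⅓)) = 259 - 5*(-1 + 3) = 259 - 5*2 = 259 - 10 = 249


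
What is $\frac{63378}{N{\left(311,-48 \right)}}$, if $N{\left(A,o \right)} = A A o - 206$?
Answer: $- \frac{31689}{2321407} \approx -0.013651$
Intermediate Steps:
$N{\left(A,o \right)} = -206 + o A^{2}$ ($N{\left(A,o \right)} = A^{2} o - 206 = o A^{2} - 206 = -206 + o A^{2}$)
$\frac{63378}{N{\left(311,-48 \right)}} = \frac{63378}{-206 - 48 \cdot 311^{2}} = \frac{63378}{-206 - 4642608} = \frac{63378}{-4642814} = 63378 \left(- \frac{1}{4642814}\right) = - \frac{31689}{2321407}$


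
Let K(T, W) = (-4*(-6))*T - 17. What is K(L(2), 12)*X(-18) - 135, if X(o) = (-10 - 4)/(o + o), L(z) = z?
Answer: -2213/18 ≈ -122.94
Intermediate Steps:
X(o) = -7/o (X(o) = -14*1/(2*o) = -7/o)
K(T, W) = -17 + 24*T (K(T, W) = 24*T - 17 = -17 + 24*T)
K(L(2), 12)*X(-18) - 135 = (-17 + 24*2)*(-7/(-18)) - 135 = (-17 + 48)*(-7*(-1/18)) - 135 = 31*(7/18) - 135 = 217/18 - 135 = -2213/18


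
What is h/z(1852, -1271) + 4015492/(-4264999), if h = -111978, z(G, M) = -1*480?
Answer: 79276436977/341199920 ≈ 232.35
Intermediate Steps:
z(G, M) = -480
h/z(1852, -1271) + 4015492/(-4264999) = -111978/(-480) + 4015492/(-4264999) = -111978*(-1/480) + 4015492*(-1/4264999) = 18663/80 - 4015492/4264999 = 79276436977/341199920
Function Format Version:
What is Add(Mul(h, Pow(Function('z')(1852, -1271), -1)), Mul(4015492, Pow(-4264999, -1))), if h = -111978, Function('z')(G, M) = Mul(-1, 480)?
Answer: Rational(79276436977, 341199920) ≈ 232.35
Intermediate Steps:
Function('z')(G, M) = -480
Add(Mul(h, Pow(Function('z')(1852, -1271), -1)), Mul(4015492, Pow(-4264999, -1))) = Add(Mul(-111978, Pow(-480, -1)), Mul(4015492, Pow(-4264999, -1))) = Add(Mul(-111978, Rational(-1, 480)), Mul(4015492, Rational(-1, 4264999))) = Add(Rational(18663, 80), Rational(-4015492, 4264999)) = Rational(79276436977, 341199920)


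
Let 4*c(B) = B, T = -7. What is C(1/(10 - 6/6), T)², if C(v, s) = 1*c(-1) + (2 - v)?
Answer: 3481/1296 ≈ 2.6860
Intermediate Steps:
c(B) = B/4
C(v, s) = 7/4 - v (C(v, s) = 1*((¼)*(-1)) + (2 - v) = 1*(-¼) + (2 - v) = -¼ + (2 - v) = 7/4 - v)
C(1/(10 - 6/6), T)² = (7/4 - 1/(10 - 6/6))² = (7/4 - 1/(10 - 6*⅙))² = (7/4 - 1/(10 - 1))² = (7/4 - 1/9)² = (7/4 - 1*⅑)² = (7/4 - ⅑)² = (59/36)² = 3481/1296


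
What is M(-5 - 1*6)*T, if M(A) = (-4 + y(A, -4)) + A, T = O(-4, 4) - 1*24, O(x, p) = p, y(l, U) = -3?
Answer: 360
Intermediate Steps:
T = -20 (T = 4 - 1*24 = 4 - 24 = -20)
M(A) = -7 + A (M(A) = (-4 - 3) + A = -7 + A)
M(-5 - 1*6)*T = (-7 + (-5 - 1*6))*(-20) = (-7 + (-5 - 6))*(-20) = (-7 - 11)*(-20) = -18*(-20) = 360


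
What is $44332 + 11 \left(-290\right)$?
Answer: $41142$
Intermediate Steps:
$44332 + 11 \left(-290\right) = 44332 - 3190 = 41142$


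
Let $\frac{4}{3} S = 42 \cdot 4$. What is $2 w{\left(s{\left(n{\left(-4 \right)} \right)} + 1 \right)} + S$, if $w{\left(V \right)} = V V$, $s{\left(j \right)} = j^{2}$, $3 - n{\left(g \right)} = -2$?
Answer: $1478$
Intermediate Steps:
$n{\left(g \right)} = 5$ ($n{\left(g \right)} = 3 - -2 = 3 + 2 = 5$)
$w{\left(V \right)} = V^{2}$
$S = 126$ ($S = \frac{3 \cdot 42 \cdot 4}{4} = \frac{3}{4} \cdot 168 = 126$)
$2 w{\left(s{\left(n{\left(-4 \right)} \right)} + 1 \right)} + S = 2 \left(5^{2} + 1\right)^{2} + 126 = 2 \left(25 + 1\right)^{2} + 126 = 2 \cdot 26^{2} + 126 = 2 \cdot 676 + 126 = 1352 + 126 = 1478$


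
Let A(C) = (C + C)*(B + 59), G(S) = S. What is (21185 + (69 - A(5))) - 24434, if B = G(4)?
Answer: -3810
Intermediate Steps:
B = 4
A(C) = 126*C (A(C) = (C + C)*(4 + 59) = (2*C)*63 = 126*C)
(21185 + (69 - A(5))) - 24434 = (21185 + (69 - 126*5)) - 24434 = (21185 + (69 - 1*630)) - 24434 = (21185 + (69 - 630)) - 24434 = (21185 - 561) - 24434 = 20624 - 24434 = -3810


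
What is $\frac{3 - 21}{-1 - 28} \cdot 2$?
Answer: $\frac{36}{29} \approx 1.2414$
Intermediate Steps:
$\frac{3 - 21}{-1 - 28} \cdot 2 = \frac{3 - 21}{-29} \cdot 2 = \left(- \frac{1}{29}\right) \left(-18\right) 2 = \frac{18}{29} \cdot 2 = \frac{36}{29}$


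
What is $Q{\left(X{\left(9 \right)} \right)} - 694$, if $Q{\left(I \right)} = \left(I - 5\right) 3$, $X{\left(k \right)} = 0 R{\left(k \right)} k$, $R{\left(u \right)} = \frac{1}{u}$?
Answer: $-709$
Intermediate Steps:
$X{\left(k \right)} = 0$ ($X{\left(k \right)} = \frac{0}{k} k = 0 k = 0$)
$Q{\left(I \right)} = -15 + 3 I$ ($Q{\left(I \right)} = \left(-5 + I\right) 3 = -15 + 3 I$)
$Q{\left(X{\left(9 \right)} \right)} - 694 = \left(-15 + 3 \cdot 0\right) - 694 = \left(-15 + 0\right) - 694 = -15 - 694 = -709$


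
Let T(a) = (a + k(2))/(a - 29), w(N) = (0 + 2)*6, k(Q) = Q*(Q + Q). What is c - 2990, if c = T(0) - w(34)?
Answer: -87066/29 ≈ -3002.3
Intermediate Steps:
k(Q) = 2*Q² (k(Q) = Q*(2*Q) = 2*Q²)
w(N) = 12 (w(N) = 2*6 = 12)
T(a) = (8 + a)/(-29 + a) (T(a) = (a + 2*2²)/(a - 29) = (a + 2*4)/(-29 + a) = (a + 8)/(-29 + a) = (8 + a)/(-29 + a))
c = -356/29 (c = (8 + 0)/(-29 + 0) - 1*12 = 8/(-29) - 12 = -1/29*8 - 12 = -8/29 - 12 = -356/29 ≈ -12.276)
c - 2990 = -356/29 - 2990 = -87066/29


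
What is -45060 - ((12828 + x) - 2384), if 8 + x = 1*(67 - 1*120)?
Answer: -55443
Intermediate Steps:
x = -61 (x = -8 + 1*(67 - 1*120) = -8 + 1*(67 - 120) = -8 + 1*(-53) = -8 - 53 = -61)
-45060 - ((12828 + x) - 2384) = -45060 - ((12828 - 61) - 2384) = -45060 - (12767 - 2384) = -45060 - 1*10383 = -45060 - 10383 = -55443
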